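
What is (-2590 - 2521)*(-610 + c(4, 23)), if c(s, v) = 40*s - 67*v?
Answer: 10176001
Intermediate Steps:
c(s, v) = -67*v + 40*s
(-2590 - 2521)*(-610 + c(4, 23)) = (-2590 - 2521)*(-610 + (-67*23 + 40*4)) = -5111*(-610 + (-1541 + 160)) = -5111*(-610 - 1381) = -5111*(-1991) = 10176001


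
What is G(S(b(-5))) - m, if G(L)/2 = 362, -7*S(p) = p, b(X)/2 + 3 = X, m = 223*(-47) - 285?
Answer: 11490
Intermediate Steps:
m = -10766 (m = -10481 - 285 = -10766)
b(X) = -6 + 2*X
S(p) = -p/7
G(L) = 724 (G(L) = 2*362 = 724)
G(S(b(-5))) - m = 724 - 1*(-10766) = 724 + 10766 = 11490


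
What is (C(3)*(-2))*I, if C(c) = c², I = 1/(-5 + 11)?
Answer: -3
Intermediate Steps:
I = ⅙ (I = 1/6 = ⅙ ≈ 0.16667)
(C(3)*(-2))*I = (3²*(-2))*(⅙) = (9*(-2))*(⅙) = -18*⅙ = -3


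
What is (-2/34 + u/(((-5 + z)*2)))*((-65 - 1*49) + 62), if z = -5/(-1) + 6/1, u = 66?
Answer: -4810/17 ≈ -282.94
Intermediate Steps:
z = 11 (z = -5*(-1) + 6*1 = 5 + 6 = 11)
(-2/34 + u/(((-5 + z)*2)))*((-65 - 1*49) + 62) = (-2/34 + 66/(((-5 + 11)*2)))*((-65 - 1*49) + 62) = (-2*1/34 + 66/((6*2)))*((-65 - 49) + 62) = (-1/17 + 66/12)*(-114 + 62) = (-1/17 + 66*(1/12))*(-52) = (-1/17 + 11/2)*(-52) = (185/34)*(-52) = -4810/17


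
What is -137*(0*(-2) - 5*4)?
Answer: 2740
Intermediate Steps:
-137*(0*(-2) - 5*4) = -137*(0 - 20) = -137*(-20) = 2740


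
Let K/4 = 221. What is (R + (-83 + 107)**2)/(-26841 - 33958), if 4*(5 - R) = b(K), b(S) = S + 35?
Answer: -1405/243196 ≈ -0.0057772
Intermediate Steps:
K = 884 (K = 4*221 = 884)
b(S) = 35 + S
R = -899/4 (R = 5 - (35 + 884)/4 = 5 - 1/4*919 = 5 - 919/4 = -899/4 ≈ -224.75)
(R + (-83 + 107)**2)/(-26841 - 33958) = (-899/4 + (-83 + 107)**2)/(-26841 - 33958) = (-899/4 + 24**2)/(-60799) = (-899/4 + 576)*(-1/60799) = (1405/4)*(-1/60799) = -1405/243196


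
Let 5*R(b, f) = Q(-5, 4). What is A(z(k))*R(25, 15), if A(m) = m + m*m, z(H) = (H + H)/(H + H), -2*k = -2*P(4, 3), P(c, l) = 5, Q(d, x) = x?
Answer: 8/5 ≈ 1.6000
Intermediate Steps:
R(b, f) = ⅘ (R(b, f) = (⅕)*4 = ⅘)
k = 5 (k = -(-1)*5 = -½*(-10) = 5)
z(H) = 1 (z(H) = (2*H)/((2*H)) = (2*H)*(1/(2*H)) = 1)
A(m) = m + m²
A(z(k))*R(25, 15) = (1*(1 + 1))*(⅘) = (1*2)*(⅘) = 2*(⅘) = 8/5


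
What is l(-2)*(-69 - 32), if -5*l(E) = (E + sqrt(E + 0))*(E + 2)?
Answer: 0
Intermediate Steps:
l(E) = -(2 + E)*(E + sqrt(E))/5 (l(E) = -(E + sqrt(E + 0))*(E + 2)/5 = -(E + sqrt(E))*(2 + E)/5 = -(2 + E)*(E + sqrt(E))/5)
l(-2)*(-69 - 32) = (-2/5*(-2) - 2*I*sqrt(2)/5 - 1/5*(-2)**2 - (-2)*I*sqrt(2)/5)*(-69 - 32) = (4/5 - 2*I*sqrt(2)/5 - 1/5*4 - (-2)*I*sqrt(2)/5)*(-101) = (4/5 - 2*I*sqrt(2)/5 - 4/5 + 2*I*sqrt(2)/5)*(-101) = 0*(-101) = 0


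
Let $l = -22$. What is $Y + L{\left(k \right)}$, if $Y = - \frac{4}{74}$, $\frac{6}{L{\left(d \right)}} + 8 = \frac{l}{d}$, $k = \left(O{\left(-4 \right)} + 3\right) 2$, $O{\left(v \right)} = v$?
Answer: $\frac{72}{37} \approx 1.9459$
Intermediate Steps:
$k = -2$ ($k = \left(-4 + 3\right) 2 = \left(-1\right) 2 = -2$)
$L{\left(d \right)} = \frac{6}{-8 - \frac{22}{d}}$
$Y = - \frac{2}{37}$ ($Y = \left(-4\right) \frac{1}{74} = - \frac{2}{37} \approx -0.054054$)
$Y + L{\left(k \right)} = - \frac{2}{37} - - \frac{6}{11 + 4 \left(-2\right)} = - \frac{2}{37} - - \frac{6}{11 - 8} = - \frac{2}{37} - - \frac{6}{3} = - \frac{2}{37} - \left(-6\right) \frac{1}{3} = - \frac{2}{37} + 2 = \frac{72}{37}$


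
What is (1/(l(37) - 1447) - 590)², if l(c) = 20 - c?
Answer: 746083065121/2143296 ≈ 3.4810e+5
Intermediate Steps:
(1/(l(37) - 1447) - 590)² = (1/((20 - 1*37) - 1447) - 590)² = (1/((20 - 37) - 1447) - 590)² = (1/(-17 - 1447) - 590)² = (1/(-1464) - 590)² = (-1/1464 - 590)² = (-863761/1464)² = 746083065121/2143296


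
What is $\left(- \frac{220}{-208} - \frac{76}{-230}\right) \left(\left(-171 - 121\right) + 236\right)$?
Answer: $- \frac{116214}{1495} \approx -77.735$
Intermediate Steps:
$\left(- \frac{220}{-208} - \frac{76}{-230}\right) \left(\left(-171 - 121\right) + 236\right) = \left(\left(-220\right) \left(- \frac{1}{208}\right) - - \frac{38}{115}\right) \left(\left(-171 - 121\right) + 236\right) = \left(\frac{55}{52} + \frac{38}{115}\right) \left(-292 + 236\right) = \frac{8301}{5980} \left(-56\right) = - \frac{116214}{1495}$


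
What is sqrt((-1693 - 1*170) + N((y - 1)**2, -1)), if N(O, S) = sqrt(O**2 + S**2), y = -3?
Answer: sqrt(-1863 + sqrt(257)) ≈ 42.976*I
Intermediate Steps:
sqrt((-1693 - 1*170) + N((y - 1)**2, -1)) = sqrt((-1693 - 1*170) + sqrt(((-3 - 1)**2)**2 + (-1)**2)) = sqrt((-1693 - 170) + sqrt(((-4)**2)**2 + 1)) = sqrt(-1863 + sqrt(16**2 + 1)) = sqrt(-1863 + sqrt(256 + 1)) = sqrt(-1863 + sqrt(257))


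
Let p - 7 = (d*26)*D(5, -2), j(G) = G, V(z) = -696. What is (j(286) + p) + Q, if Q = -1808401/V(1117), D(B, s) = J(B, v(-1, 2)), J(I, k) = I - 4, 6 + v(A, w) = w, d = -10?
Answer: 1831369/696 ≈ 2631.3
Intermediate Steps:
v(A, w) = -6 + w
J(I, k) = -4 + I
D(B, s) = -4 + B
p = -253 (p = 7 + (-10*26)*(-4 + 5) = 7 - 260*1 = 7 - 260 = -253)
Q = 1808401/696 (Q = -1808401/(-696) = -1808401*(-1/696) = 1808401/696 ≈ 2598.3)
(j(286) + p) + Q = (286 - 253) + 1808401/696 = 33 + 1808401/696 = 1831369/696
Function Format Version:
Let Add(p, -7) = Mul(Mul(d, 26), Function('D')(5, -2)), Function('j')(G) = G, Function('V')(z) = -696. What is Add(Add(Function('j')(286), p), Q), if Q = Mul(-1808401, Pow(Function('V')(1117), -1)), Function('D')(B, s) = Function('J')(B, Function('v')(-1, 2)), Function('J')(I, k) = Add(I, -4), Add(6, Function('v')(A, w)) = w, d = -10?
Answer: Rational(1831369, 696) ≈ 2631.3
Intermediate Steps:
Function('v')(A, w) = Add(-6, w)
Function('J')(I, k) = Add(-4, I)
Function('D')(B, s) = Add(-4, B)
p = -253 (p = Add(7, Mul(Mul(-10, 26), Add(-4, 5))) = Add(7, Mul(-260, 1)) = Add(7, -260) = -253)
Q = Rational(1808401, 696) (Q = Mul(-1808401, Pow(-696, -1)) = Mul(-1808401, Rational(-1, 696)) = Rational(1808401, 696) ≈ 2598.3)
Add(Add(Function('j')(286), p), Q) = Add(Add(286, -253), Rational(1808401, 696)) = Add(33, Rational(1808401, 696)) = Rational(1831369, 696)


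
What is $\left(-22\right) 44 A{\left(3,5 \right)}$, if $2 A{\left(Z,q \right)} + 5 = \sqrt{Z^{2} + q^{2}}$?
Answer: $2420 - 484 \sqrt{34} \approx -402.18$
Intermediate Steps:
$A{\left(Z,q \right)} = - \frac{5}{2} + \frac{\sqrt{Z^{2} + q^{2}}}{2}$
$\left(-22\right) 44 A{\left(3,5 \right)} = \left(-22\right) 44 \left(- \frac{5}{2} + \frac{\sqrt{3^{2} + 5^{2}}}{2}\right) = - 968 \left(- \frac{5}{2} + \frac{\sqrt{9 + 25}}{2}\right) = - 968 \left(- \frac{5}{2} + \frac{\sqrt{34}}{2}\right) = 2420 - 484 \sqrt{34}$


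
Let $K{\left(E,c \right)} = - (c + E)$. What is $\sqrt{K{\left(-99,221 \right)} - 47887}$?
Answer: $i \sqrt{48009} \approx 219.11 i$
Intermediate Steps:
$K{\left(E,c \right)} = - E - c$ ($K{\left(E,c \right)} = - (E + c) = - E - c$)
$\sqrt{K{\left(-99,221 \right)} - 47887} = \sqrt{\left(\left(-1\right) \left(-99\right) - 221\right) - 47887} = \sqrt{\left(99 - 221\right) - 47887} = \sqrt{-122 - 47887} = \sqrt{-48009} = i \sqrt{48009}$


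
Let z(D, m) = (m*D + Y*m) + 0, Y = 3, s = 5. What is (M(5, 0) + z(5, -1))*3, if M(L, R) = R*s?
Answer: -24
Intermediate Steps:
z(D, m) = 3*m + D*m (z(D, m) = (m*D + 3*m) + 0 = (D*m + 3*m) + 0 = (3*m + D*m) + 0 = 3*m + D*m)
M(L, R) = 5*R (M(L, R) = R*5 = 5*R)
(M(5, 0) + z(5, -1))*3 = (5*0 - (3 + 5))*3 = (0 - 1*8)*3 = (0 - 8)*3 = -8*3 = -24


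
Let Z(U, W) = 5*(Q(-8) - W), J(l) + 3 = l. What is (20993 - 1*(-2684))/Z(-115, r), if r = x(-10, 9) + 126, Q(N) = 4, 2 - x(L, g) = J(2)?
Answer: -23677/625 ≈ -37.883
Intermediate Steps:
J(l) = -3 + l
x(L, g) = 3 (x(L, g) = 2 - (-3 + 2) = 2 - 1*(-1) = 2 + 1 = 3)
r = 129 (r = 3 + 126 = 129)
Z(U, W) = 20 - 5*W (Z(U, W) = 5*(4 - W) = 20 - 5*W)
(20993 - 1*(-2684))/Z(-115, r) = (20993 - 1*(-2684))/(20 - 5*129) = (20993 + 2684)/(20 - 645) = 23677/(-625) = 23677*(-1/625) = -23677/625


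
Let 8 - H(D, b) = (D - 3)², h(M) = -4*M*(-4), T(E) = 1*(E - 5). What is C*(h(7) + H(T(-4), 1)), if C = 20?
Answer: -480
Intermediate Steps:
T(E) = -5 + E (T(E) = 1*(-5 + E) = -5 + E)
h(M) = 16*M
H(D, b) = 8 - (-3 + D)² (H(D, b) = 8 - (D - 3)² = 8 - (-3 + D)²)
C*(h(7) + H(T(-4), 1)) = 20*(16*7 + (8 - (-3 + (-5 - 4))²)) = 20*(112 + (8 - (-3 - 9)²)) = 20*(112 + (8 - 1*(-12)²)) = 20*(112 + (8 - 1*144)) = 20*(112 + (8 - 144)) = 20*(112 - 136) = 20*(-24) = -480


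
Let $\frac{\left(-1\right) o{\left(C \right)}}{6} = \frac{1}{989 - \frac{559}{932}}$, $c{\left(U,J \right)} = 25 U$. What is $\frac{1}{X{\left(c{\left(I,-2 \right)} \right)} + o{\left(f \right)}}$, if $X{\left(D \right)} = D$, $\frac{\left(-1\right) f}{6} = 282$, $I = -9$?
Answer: $- \frac{307063}{69091039} \approx -0.0044443$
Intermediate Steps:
$f = -1692$ ($f = \left(-6\right) 282 = -1692$)
$o{\left(C \right)} = - \frac{1864}{307063}$ ($o{\left(C \right)} = - \frac{6}{989 - \frac{559}{932}} = - \frac{6}{\frac{921189}{932}} = \left(-6\right) \frac{932}{921189} = - \frac{1864}{307063}$)
$\frac{1}{X{\left(c{\left(I,-2 \right)} \right)} + o{\left(f \right)}} = \frac{1}{25 \left(-9\right) - \frac{1864}{307063}} = \frac{1}{-225 - \frac{1864}{307063}} = \frac{1}{- \frac{69091039}{307063}} = - \frac{307063}{69091039}$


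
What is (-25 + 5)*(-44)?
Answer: 880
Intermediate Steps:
(-25 + 5)*(-44) = -20*(-44) = 880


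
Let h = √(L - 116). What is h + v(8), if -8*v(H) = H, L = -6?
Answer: -1 + I*√122 ≈ -1.0 + 11.045*I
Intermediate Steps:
v(H) = -H/8
h = I*√122 (h = √(-6 - 116) = √(-122) = I*√122 ≈ 11.045*I)
h + v(8) = I*√122 - ⅛*8 = I*√122 - 1 = -1 + I*√122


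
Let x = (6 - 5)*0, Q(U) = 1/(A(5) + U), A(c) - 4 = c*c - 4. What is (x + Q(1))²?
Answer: 1/676 ≈ 0.0014793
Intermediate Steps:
A(c) = c² (A(c) = 4 + (c*c - 4) = 4 + (c² - 4) = 4 + (-4 + c²) = c²)
Q(U) = 1/(25 + U) (Q(U) = 1/(5² + U) = 1/(25 + U))
x = 0 (x = 1*0 = 0)
(x + Q(1))² = (0 + 1/(25 + 1))² = (0 + 1/26)² = (1/26)² = 1/676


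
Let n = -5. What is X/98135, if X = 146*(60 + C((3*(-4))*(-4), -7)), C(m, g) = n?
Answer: 1606/19627 ≈ 0.081826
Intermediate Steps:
C(m, g) = -5
X = 8030 (X = 146*(60 - 5) = 146*55 = 8030)
X/98135 = 8030/98135 = 8030*(1/98135) = 1606/19627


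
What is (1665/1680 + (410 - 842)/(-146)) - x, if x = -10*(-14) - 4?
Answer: -1079641/8176 ≈ -132.05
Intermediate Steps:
x = 136 (x = 140 - 4 = 136)
(1665/1680 + (410 - 842)/(-146)) - x = (1665/1680 + (410 - 842)/(-146)) - 1*136 = (1665*(1/1680) - 432*(-1/146)) - 136 = (111/112 + 216/73) - 136 = 32295/8176 - 136 = -1079641/8176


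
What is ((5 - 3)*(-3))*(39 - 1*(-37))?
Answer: -456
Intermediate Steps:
((5 - 3)*(-3))*(39 - 1*(-37)) = (2*(-3))*(39 + 37) = -6*76 = -456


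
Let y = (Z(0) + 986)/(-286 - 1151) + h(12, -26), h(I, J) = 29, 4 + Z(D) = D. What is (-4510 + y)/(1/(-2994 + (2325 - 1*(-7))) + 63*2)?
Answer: -4263398498/119861607 ≈ -35.569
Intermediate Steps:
Z(D) = -4 + D
y = 40691/1437 (y = ((-4 + 0) + 986)/(-286 - 1151) + 29 = (-4 + 986)/(-1437) + 29 = 982*(-1/1437) + 29 = -982/1437 + 29 = 40691/1437 ≈ 28.317)
(-4510 + y)/(1/(-2994 + (2325 - 1*(-7))) + 63*2) = (-4510 + 40691/1437)/(1/(-2994 + (2325 - 1*(-7))) + 63*2) = -6440179/(1437*(1/(-2994 + (2325 + 7)) + 126)) = -6440179/(1437*(1/(-2994 + 2332) + 126)) = -6440179/(1437*(1/(-662) + 126)) = -6440179/(1437*(-1/662 + 126)) = -6440179/(1437*83411/662) = -6440179/1437*662/83411 = -4263398498/119861607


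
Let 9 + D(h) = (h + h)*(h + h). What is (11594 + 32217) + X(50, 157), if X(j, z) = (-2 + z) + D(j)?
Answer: 53957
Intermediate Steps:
D(h) = -9 + 4*h² (D(h) = -9 + (h + h)*(h + h) = -9 + (2*h)*(2*h) = -9 + 4*h²)
X(j, z) = -11 + z + 4*j² (X(j, z) = (-2 + z) + (-9 + 4*j²) = -11 + z + 4*j²)
(11594 + 32217) + X(50, 157) = (11594 + 32217) + (-11 + 157 + 4*50²) = 43811 + (-11 + 157 + 4*2500) = 43811 + (-11 + 157 + 10000) = 43811 + 10146 = 53957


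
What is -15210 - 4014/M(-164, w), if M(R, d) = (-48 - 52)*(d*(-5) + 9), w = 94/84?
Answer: -54333603/3575 ≈ -15198.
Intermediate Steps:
w = 47/42 (w = 94*(1/84) = 47/42 ≈ 1.1190)
M(R, d) = -900 + 500*d (M(R, d) = -100*(-5*d + 9) = -100*(9 - 5*d) = -900 + 500*d)
-15210 - 4014/M(-164, w) = -15210 - 4014/(-900 + 500*(47/42)) = -15210 - 4014/(-900 + 11750/21) = -15210 - 4014/(-7150/21) = -15210 - 4014*(-21/7150) = -15210 + 42147/3575 = -54333603/3575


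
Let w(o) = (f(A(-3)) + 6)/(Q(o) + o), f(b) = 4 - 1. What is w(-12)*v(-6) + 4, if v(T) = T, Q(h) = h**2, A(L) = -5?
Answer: 79/22 ≈ 3.5909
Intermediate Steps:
f(b) = 3
w(o) = 9/(o + o**2) (w(o) = (3 + 6)/(o**2 + o) = 9/(o + o**2))
w(-12)*v(-6) + 4 = (9/(-12*(1 - 12)))*(-6) + 4 = (9*(-1/12)/(-11))*(-6) + 4 = (9*(-1/12)*(-1/11))*(-6) + 4 = (3/44)*(-6) + 4 = -9/22 + 4 = 79/22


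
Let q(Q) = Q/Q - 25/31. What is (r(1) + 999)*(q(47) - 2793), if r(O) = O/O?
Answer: -86577000/31 ≈ -2.7928e+6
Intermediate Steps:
q(Q) = 6/31 (q(Q) = 1 - 25*1/31 = 1 - 25/31 = 6/31)
r(O) = 1
(r(1) + 999)*(q(47) - 2793) = (1 + 999)*(6/31 - 2793) = 1000*(-86577/31) = -86577000/31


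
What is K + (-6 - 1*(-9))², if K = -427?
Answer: -418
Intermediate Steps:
K + (-6 - 1*(-9))² = -427 + (-6 - 1*(-9))² = -427 + (-6 + 9)² = -427 + 3² = -427 + 9 = -418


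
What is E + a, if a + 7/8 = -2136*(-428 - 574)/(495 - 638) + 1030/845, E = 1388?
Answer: -201940837/14872 ≈ -13579.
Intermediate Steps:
a = -222583173/14872 (a = -7/8 + (-2136*(-428 - 574)/(495 - 638) + 1030/845) = -7/8 + (-2136/((-143/(-1002))) + 1030*(1/845)) = -7/8 + (-2136/((-143*(-1/1002))) + 206/169) = -7/8 + (-2136/143/1002 + 206/169) = -7/8 + (-2136*1002/143 + 206/169) = -7/8 + (-2140272/143 + 206/169) = -7/8 - 27821270/1859 = -222583173/14872 ≈ -14967.)
E + a = 1388 - 222583173/14872 = -201940837/14872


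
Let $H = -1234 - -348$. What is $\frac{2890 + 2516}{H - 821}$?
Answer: $- \frac{1802}{569} \approx -3.167$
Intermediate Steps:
$H = -886$ ($H = -1234 + 348 = -886$)
$\frac{2890 + 2516}{H - 821} = \frac{2890 + 2516}{-886 - 821} = \frac{5406}{-1707} = 5406 \left(- \frac{1}{1707}\right) = - \frac{1802}{569}$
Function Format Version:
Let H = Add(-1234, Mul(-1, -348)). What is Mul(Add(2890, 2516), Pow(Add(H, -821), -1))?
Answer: Rational(-1802, 569) ≈ -3.1670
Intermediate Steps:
H = -886 (H = Add(-1234, 348) = -886)
Mul(Add(2890, 2516), Pow(Add(H, -821), -1)) = Mul(Add(2890, 2516), Pow(Add(-886, -821), -1)) = Mul(5406, Pow(-1707, -1)) = Mul(5406, Rational(-1, 1707)) = Rational(-1802, 569)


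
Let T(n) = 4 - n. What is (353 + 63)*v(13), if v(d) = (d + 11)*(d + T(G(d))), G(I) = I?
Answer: 39936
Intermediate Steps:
v(d) = 44 + 4*d (v(d) = (d + 11)*(d + (4 - d)) = (11 + d)*4 = 44 + 4*d)
(353 + 63)*v(13) = (353 + 63)*(44 + 4*13) = 416*(44 + 52) = 416*96 = 39936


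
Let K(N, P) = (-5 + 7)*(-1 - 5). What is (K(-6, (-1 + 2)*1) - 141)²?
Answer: 23409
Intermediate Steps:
K(N, P) = -12 (K(N, P) = 2*(-6) = -12)
(K(-6, (-1 + 2)*1) - 141)² = (-12 - 141)² = (-153)² = 23409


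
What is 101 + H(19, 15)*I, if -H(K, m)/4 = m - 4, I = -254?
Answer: 11277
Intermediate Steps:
H(K, m) = 16 - 4*m (H(K, m) = -4*(m - 4) = -4*(-4 + m) = 16 - 4*m)
101 + H(19, 15)*I = 101 + (16 - 4*15)*(-254) = 101 + (16 - 60)*(-254) = 101 - 44*(-254) = 101 + 11176 = 11277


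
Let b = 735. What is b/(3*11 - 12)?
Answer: 35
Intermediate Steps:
b/(3*11 - 12) = 735/(3*11 - 12) = 735/(33 - 12) = 735/21 = 735*(1/21) = 35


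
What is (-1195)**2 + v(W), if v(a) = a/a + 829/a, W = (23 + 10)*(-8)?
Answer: 376998035/264 ≈ 1.4280e+6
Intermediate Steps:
W = -264 (W = 33*(-8) = -264)
v(a) = 1 + 829/a
(-1195)**2 + v(W) = (-1195)**2 + (829 - 264)/(-264) = 1428025 - 1/264*565 = 1428025 - 565/264 = 376998035/264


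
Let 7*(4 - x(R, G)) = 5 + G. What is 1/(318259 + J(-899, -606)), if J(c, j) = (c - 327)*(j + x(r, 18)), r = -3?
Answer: 7/7422375 ≈ 9.4309e-7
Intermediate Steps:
x(R, G) = 23/7 - G/7 (x(R, G) = 4 - (5 + G)/7 = 4 + (-5/7 - G/7) = 23/7 - G/7)
J(c, j) = (-327 + c)*(5/7 + j) (J(c, j) = (c - 327)*(j + (23/7 - ⅐*18)) = (-327 + c)*(j + (23/7 - 18/7)) = (-327 + c)*(j + 5/7) = (-327 + c)*(5/7 + j))
1/(318259 + J(-899, -606)) = 1/(318259 + (-1635/7 - 327*(-606) + (5/7)*(-899) - 899*(-606))) = 1/(318259 + (-1635/7 + 198162 - 4495/7 + 544794)) = 1/(318259 + 5194562/7) = 1/(7422375/7) = 7/7422375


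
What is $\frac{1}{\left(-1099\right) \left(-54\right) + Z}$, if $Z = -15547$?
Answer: $\frac{1}{43799} \approx 2.2832 \cdot 10^{-5}$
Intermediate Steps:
$\frac{1}{\left(-1099\right) \left(-54\right) + Z} = \frac{1}{\left(-1099\right) \left(-54\right) - 15547} = \frac{1}{59346 - 15547} = \frac{1}{43799}$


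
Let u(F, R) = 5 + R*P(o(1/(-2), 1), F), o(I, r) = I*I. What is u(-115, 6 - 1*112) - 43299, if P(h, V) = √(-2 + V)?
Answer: -43294 - 318*I*√13 ≈ -43294.0 - 1146.6*I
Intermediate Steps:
o(I, r) = I²
u(F, R) = 5 + R*√(-2 + F)
u(-115, 6 - 1*112) - 43299 = (5 + (6 - 1*112)*√(-2 - 115)) - 43299 = (5 + (6 - 112)*√(-117)) - 43299 = (5 - 318*I*√13) - 43299 = -43294 - 318*I*√13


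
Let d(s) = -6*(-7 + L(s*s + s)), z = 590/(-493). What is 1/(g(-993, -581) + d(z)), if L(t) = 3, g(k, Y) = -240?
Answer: -1/216 ≈ -0.0046296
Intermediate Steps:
z = -590/493 (z = 590*(-1/493) = -590/493 ≈ -1.1968)
d(s) = 24 (d(s) = -6*(-7 + 3) = -6*(-4) = 24)
1/(g(-993, -581) + d(z)) = 1/(-240 + 24) = 1/(-216) = -1/216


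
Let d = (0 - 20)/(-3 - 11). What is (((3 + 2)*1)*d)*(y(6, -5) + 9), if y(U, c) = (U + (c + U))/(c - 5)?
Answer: 415/7 ≈ 59.286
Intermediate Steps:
y(U, c) = (c + 2*U)/(-5 + c) (y(U, c) = (U + (U + c))/(-5 + c) = (c + 2*U)/(-5 + c))
d = 10/7 (d = -20/(-14) = -20*(-1/14) = 10/7 ≈ 1.4286)
(((3 + 2)*1)*d)*(y(6, -5) + 9) = (((3 + 2)*1)*(10/7))*((-5 + 2*6)/(-5 - 5) + 9) = ((5*1)*(10/7))*((-5 + 12)/(-10) + 9) = (5*(10/7))*(-⅒*7 + 9) = 50*(-7/10 + 9)/7 = (50/7)*(83/10) = 415/7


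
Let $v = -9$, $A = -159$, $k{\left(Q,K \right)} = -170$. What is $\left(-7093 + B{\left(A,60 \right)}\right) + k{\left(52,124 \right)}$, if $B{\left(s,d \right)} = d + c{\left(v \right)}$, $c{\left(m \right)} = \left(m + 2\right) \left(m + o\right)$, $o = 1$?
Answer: $-7147$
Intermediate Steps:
$c{\left(m \right)} = \left(1 + m\right) \left(2 + m\right)$ ($c{\left(m \right)} = \left(m + 2\right) \left(m + 1\right) = \left(2 + m\right) \left(1 + m\right) = \left(1 + m\right) \left(2 + m\right)$)
$B{\left(s,d \right)} = 56 + d$ ($B{\left(s,d \right)} = d + \left(2 + \left(-9\right)^{2} + 3 \left(-9\right)\right) = d + \left(2 + 81 - 27\right) = d + 56 = 56 + d$)
$\left(-7093 + B{\left(A,60 \right)}\right) + k{\left(52,124 \right)} = \left(-7093 + \left(56 + 60\right)\right) - 170 = \left(-7093 + 116\right) - 170 = -6977 - 170 = -7147$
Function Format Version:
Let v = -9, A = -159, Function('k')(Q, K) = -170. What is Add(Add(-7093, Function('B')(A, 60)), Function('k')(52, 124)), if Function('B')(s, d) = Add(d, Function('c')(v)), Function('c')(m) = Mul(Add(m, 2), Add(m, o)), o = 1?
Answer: -7147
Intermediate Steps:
Function('c')(m) = Mul(Add(1, m), Add(2, m)) (Function('c')(m) = Mul(Add(m, 2), Add(m, 1)) = Mul(Add(2, m), Add(1, m)) = Mul(Add(1, m), Add(2, m)))
Function('B')(s, d) = Add(56, d) (Function('B')(s, d) = Add(d, Add(2, Pow(-9, 2), Mul(3, -9))) = Add(d, Add(2, 81, -27)) = Add(d, 56) = Add(56, d))
Add(Add(-7093, Function('B')(A, 60)), Function('k')(52, 124)) = Add(Add(-7093, Add(56, 60)), -170) = Add(Add(-7093, 116), -170) = Add(-6977, -170) = -7147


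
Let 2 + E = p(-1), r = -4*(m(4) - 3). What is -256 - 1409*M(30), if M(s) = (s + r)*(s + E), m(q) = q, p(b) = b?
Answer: -989374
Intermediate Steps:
r = -4 (r = -4*(4 - 3) = -4*1 = -4)
E = -3 (E = -2 - 1 = -3)
M(s) = (-4 + s)*(-3 + s) (M(s) = (s - 4)*(s - 3) = (-4 + s)*(-3 + s))
-256 - 1409*M(30) = -256 - 1409*(12 + 30**2 - 7*30) = -256 - 1409*(12 + 900 - 210) = -256 - 1409*702 = -256 - 989118 = -989374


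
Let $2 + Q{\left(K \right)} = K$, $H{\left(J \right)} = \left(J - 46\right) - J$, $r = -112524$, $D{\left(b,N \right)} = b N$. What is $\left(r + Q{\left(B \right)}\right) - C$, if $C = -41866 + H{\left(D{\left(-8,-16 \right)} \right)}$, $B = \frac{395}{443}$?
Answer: $- \frac{31281607}{443} \approx -70613.0$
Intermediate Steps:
$D{\left(b,N \right)} = N b$
$B = \frac{395}{443}$ ($B = 395 \cdot \frac{1}{443} = \frac{395}{443} \approx 0.89165$)
$H{\left(J \right)} = -46$ ($H{\left(J \right)} = \left(J - 46\right) - J = \left(-46 + J\right) - J = -46$)
$C = -41912$ ($C = -41866 - 46 = -41912$)
$Q{\left(K \right)} = -2 + K$
$\left(r + Q{\left(B \right)}\right) - C = \left(-112524 + \left(-2 + \frac{395}{443}\right)\right) - -41912 = \left(-112524 - \frac{491}{443}\right) + 41912 = - \frac{49848623}{443} + 41912 = - \frac{31281607}{443}$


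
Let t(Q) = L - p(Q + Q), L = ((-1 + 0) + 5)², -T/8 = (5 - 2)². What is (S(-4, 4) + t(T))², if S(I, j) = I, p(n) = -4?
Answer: 256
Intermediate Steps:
T = -72 (T = -8*(5 - 2)² = -8*3² = -8*9 = -72)
L = 16 (L = (-1 + 5)² = 4² = 16)
t(Q) = 20 (t(Q) = 16 - 1*(-4) = 16 + 4 = 20)
(S(-4, 4) + t(T))² = (-4 + 20)² = 16² = 256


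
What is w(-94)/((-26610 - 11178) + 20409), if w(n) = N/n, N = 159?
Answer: 53/544542 ≈ 9.7329e-5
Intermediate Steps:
w(n) = 159/n
w(-94)/((-26610 - 11178) + 20409) = (159/(-94))/((-26610 - 11178) + 20409) = (159*(-1/94))/(-37788 + 20409) = -159/94/(-17379) = -159/94*(-1/17379) = 53/544542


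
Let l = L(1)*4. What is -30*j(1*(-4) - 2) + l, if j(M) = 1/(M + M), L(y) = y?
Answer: 13/2 ≈ 6.5000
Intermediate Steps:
l = 4 (l = 1*4 = 4)
j(M) = 1/(2*M)
-30*j(1*(-4) - 2) + l = -15/(1*(-4) - 2) + 4 = -15/(-4 - 2) + 4 = -15/(-6) + 4 = -15*(-1)/6 + 4 = -30*(-1/12) + 4 = 5/2 + 4 = 13/2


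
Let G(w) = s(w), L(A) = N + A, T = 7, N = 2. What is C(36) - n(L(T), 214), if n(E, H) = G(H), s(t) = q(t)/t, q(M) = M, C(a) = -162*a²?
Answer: -209953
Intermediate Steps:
s(t) = 1 (s(t) = t/t = 1)
L(A) = 2 + A
G(w) = 1
n(E, H) = 1
C(36) - n(L(T), 214) = -162*36² - 1*1 = -162*1296 - 1 = -209952 - 1 = -209953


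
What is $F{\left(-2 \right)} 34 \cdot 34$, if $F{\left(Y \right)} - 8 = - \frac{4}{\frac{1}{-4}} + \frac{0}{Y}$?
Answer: $27744$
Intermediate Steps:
$F{\left(Y \right)} = 24$ ($F{\left(Y \right)} = 8 + \left(- \frac{4}{\frac{1}{-4}} + \frac{0}{Y}\right) = 8 + \left(- \frac{4}{- \frac{1}{4}} + 0\right) = 8 + \left(\left(-4\right) \left(-4\right) + 0\right) = 8 + \left(16 + 0\right) = 8 + 16 = 24$)
$F{\left(-2 \right)} 34 \cdot 34 = 24 \cdot 34 \cdot 34 = 816 \cdot 34 = 27744$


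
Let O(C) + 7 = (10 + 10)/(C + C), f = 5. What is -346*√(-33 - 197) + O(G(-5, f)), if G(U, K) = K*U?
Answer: -37/5 - 346*I*√230 ≈ -7.4 - 5247.4*I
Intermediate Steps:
O(C) = -7 + 10/C (O(C) = -7 + (10 + 10)/(C + C) = -7 + 20/((2*C)) = -7 + 20*(1/(2*C)) = -7 + 10/C)
-346*√(-33 - 197) + O(G(-5, f)) = -346*√(-33 - 197) + (-7 + 10/((5*(-5)))) = -346*I*√230 + (-7 + 10/(-25)) = -346*I*√230 + (-7 + 10*(-1/25)) = -346*I*√230 + (-7 - ⅖) = -346*I*√230 - 37/5 = -37/5 - 346*I*√230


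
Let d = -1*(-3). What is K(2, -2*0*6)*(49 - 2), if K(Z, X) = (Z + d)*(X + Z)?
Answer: 470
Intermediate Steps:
d = 3
K(Z, X) = (3 + Z)*(X + Z) (K(Z, X) = (Z + 3)*(X + Z) = (3 + Z)*(X + Z))
K(2, -2*0*6)*(49 - 2) = (2**2 + 3*(-2*0*6) + 3*2 + (-2*0*6)*2)*(49 - 2) = (4 + 3*(0*6) + 6 + (0*6)*2)*47 = (4 + 3*0 + 6 + 0*2)*47 = (4 + 0 + 6 + 0)*47 = 10*47 = 470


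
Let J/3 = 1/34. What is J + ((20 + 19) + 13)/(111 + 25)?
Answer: 8/17 ≈ 0.47059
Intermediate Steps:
J = 3/34 ≈ 0.088235
J + ((20 + 19) + 13)/(111 + 25) = 3/34 + ((20 + 19) + 13)/(111 + 25) = 3/34 + (39 + 13)/136 = 3/34 + (1/136)*52 = 3/34 + 13/34 = 8/17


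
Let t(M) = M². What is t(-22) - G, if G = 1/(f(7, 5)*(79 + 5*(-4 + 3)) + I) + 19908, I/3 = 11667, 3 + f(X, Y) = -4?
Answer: -669797793/34483 ≈ -19424.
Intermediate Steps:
f(X, Y) = -7 (f(X, Y) = -3 - 4 = -7)
I = 35001 (I = 3*11667 = 35001)
G = 686487565/34483 (G = 1/(-7*(79 + 5*(-4 + 3)) + 35001) + 19908 = 1/(-7*(79 + 5*(-1)) + 35001) + 19908 = 1/(-7*(79 - 5) + 35001) + 19908 = 1/(-7*74 + 35001) + 19908 = 1/(-518 + 35001) + 19908 = 1/34483 + 19908 = 686487565/34483 ≈ 19908.)
t(-22) - G = (-22)² - 1*686487565/34483 = 484 - 686487565/34483 = -669797793/34483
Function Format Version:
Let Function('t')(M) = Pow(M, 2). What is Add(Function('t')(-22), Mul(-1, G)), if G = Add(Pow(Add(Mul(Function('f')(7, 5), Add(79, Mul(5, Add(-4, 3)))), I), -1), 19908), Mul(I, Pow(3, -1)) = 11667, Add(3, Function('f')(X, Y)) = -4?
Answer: Rational(-669797793, 34483) ≈ -19424.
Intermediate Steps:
Function('f')(X, Y) = -7 (Function('f')(X, Y) = Add(-3, -4) = -7)
I = 35001 (I = Mul(3, 11667) = 35001)
G = Rational(686487565, 34483) (G = Add(Pow(Add(Mul(-7, Add(79, Mul(5, Add(-4, 3)))), 35001), -1), 19908) = Add(Pow(Add(Mul(-7, Add(79, Mul(5, -1))), 35001), -1), 19908) = Add(Pow(Add(Mul(-7, Add(79, -5)), 35001), -1), 19908) = Add(Pow(Add(Mul(-7, 74), 35001), -1), 19908) = Add(Pow(Add(-518, 35001), -1), 19908) = Add(Pow(34483, -1), 19908) = Add(Rational(1, 34483), 19908) = Rational(686487565, 34483) ≈ 19908.)
Add(Function('t')(-22), Mul(-1, G)) = Add(Pow(-22, 2), Mul(-1, Rational(686487565, 34483))) = Add(484, Rational(-686487565, 34483)) = Rational(-669797793, 34483)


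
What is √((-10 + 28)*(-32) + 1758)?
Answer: √1182 ≈ 34.380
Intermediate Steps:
√((-10 + 28)*(-32) + 1758) = √(18*(-32) + 1758) = √(-576 + 1758) = √1182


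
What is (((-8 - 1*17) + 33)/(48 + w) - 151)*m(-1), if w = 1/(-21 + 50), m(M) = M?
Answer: 210111/1393 ≈ 150.83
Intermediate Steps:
w = 1/29 ≈ 0.034483
(((-8 - 1*17) + 33)/(48 + w) - 151)*m(-1) = (((-8 - 1*17) + 33)/(48 + 1/29) - 151)*(-1) = (((-8 - 17) + 33)/(1393/29) - 151)*(-1) = ((-25 + 33)*(29/1393) - 151)*(-1) = (8*(29/1393) - 151)*(-1) = (232/1393 - 151)*(-1) = -210111/1393*(-1) = 210111/1393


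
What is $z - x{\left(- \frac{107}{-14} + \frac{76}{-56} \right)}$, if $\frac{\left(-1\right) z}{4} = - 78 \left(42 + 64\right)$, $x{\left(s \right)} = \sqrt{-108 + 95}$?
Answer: $33072 - i \sqrt{13} \approx 33072.0 - 3.6056 i$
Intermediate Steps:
$x{\left(s \right)} = i \sqrt{13}$ ($x{\left(s \right)} = \sqrt{-13} = i \sqrt{13}$)
$z = 33072$ ($z = - 4 \left(- 78 \left(42 + 64\right)\right) = - 4 \left(\left(-78\right) 106\right) = \left(-4\right) \left(-8268\right) = 33072$)
$z - x{\left(- \frac{107}{-14} + \frac{76}{-56} \right)} = 33072 - i \sqrt{13}$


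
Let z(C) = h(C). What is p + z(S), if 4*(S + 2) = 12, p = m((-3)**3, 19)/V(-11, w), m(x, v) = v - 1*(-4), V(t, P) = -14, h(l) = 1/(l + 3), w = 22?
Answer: -39/28 ≈ -1.3929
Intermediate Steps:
h(l) = 1/(3 + l)
m(x, v) = 4 + v (m(x, v) = v + 4 = 4 + v)
p = -23/14 (p = (4 + 19)/(-14) = 23*(-1/14) = -23/14 ≈ -1.6429)
S = 1 (S = -2 + (1/4)*12 = -2 + 3 = 1)
z(C) = 1/(3 + C)
p + z(S) = -23/14 + 1/(3 + 1) = -23/14 + 1/4 = -39/28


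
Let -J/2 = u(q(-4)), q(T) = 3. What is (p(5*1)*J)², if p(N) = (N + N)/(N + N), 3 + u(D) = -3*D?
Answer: 576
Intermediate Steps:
u(D) = -3 - 3*D
J = 24 (J = -2*(-3 - 3*3) = -2*(-3 - 9) = -2*(-12) = 24)
p(N) = 1 (p(N) = (2*N)/((2*N)) = (2*N)*(1/(2*N)) = 1)
(p(5*1)*J)² = (1*24)² = 24² = 576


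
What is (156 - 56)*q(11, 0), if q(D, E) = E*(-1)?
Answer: 0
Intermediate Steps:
q(D, E) = -E
(156 - 56)*q(11, 0) = (156 - 56)*(-1*0) = 100*0 = 0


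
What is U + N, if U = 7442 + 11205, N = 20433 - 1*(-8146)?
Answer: 47226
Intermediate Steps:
N = 28579 (N = 20433 + 8146 = 28579)
U = 18647
U + N = 18647 + 28579 = 47226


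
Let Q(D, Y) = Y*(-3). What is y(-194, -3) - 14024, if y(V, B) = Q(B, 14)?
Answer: -14066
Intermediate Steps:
Q(D, Y) = -3*Y
y(V, B) = -42 (y(V, B) = -3*14 = -42)
y(-194, -3) - 14024 = -42 - 14024 = -14066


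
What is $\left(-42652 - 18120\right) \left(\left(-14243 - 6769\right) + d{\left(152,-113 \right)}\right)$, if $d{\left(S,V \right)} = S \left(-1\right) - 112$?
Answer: $1292985072$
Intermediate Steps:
$d{\left(S,V \right)} = -112 - S$ ($d{\left(S,V \right)} = - S - 112 = -112 - S$)
$\left(-42652 - 18120\right) \left(\left(-14243 - 6769\right) + d{\left(152,-113 \right)}\right) = \left(-42652 - 18120\right) \left(\left(-14243 - 6769\right) - 264\right) = - 60772 \left(-21012 - 264\right) = \left(-60772\right) \left(-21276\right) = 1292985072$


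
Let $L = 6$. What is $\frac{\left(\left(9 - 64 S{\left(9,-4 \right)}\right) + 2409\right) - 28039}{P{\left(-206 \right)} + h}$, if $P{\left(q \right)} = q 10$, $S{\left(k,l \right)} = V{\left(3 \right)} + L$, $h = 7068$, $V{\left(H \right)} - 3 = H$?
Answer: $- \frac{26389}{5008} \approx -5.2694$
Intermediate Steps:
$V{\left(H \right)} = 3 + H$
$S{\left(k,l \right)} = 12$ ($S{\left(k,l \right)} = \left(3 + 3\right) + 6 = 6 + 6 = 12$)
$P{\left(q \right)} = 10 q$
$\frac{\left(\left(9 - 64 S{\left(9,-4 \right)}\right) + 2409\right) - 28039}{P{\left(-206 \right)} + h} = \frac{\left(\left(9 - 768\right) + 2409\right) - 28039}{10 \left(-206\right) + 7068} = \frac{\left(\left(9 - 768\right) + 2409\right) - 28039}{-2060 + 7068} = \frac{\left(-759 + 2409\right) - 28039}{5008} = \left(1650 - 28039\right) \frac{1}{5008} = \left(-26389\right) \frac{1}{5008} = - \frac{26389}{5008}$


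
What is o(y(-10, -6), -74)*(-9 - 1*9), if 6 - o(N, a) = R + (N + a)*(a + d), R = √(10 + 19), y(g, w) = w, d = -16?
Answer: 129492 + 18*√29 ≈ 1.2959e+5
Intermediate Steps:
R = √29 ≈ 5.3852
o(N, a) = 6 - √29 - (-16 + a)*(N + a) (o(N, a) = 6 - (√29 + (N + a)*(a - 16)) = 6 - (√29 + (N + a)*(-16 + a)) = 6 - (√29 + (-16 + a)*(N + a)) = 6 + (-√29 - (-16 + a)*(N + a)) = 6 - √29 - (-16 + a)*(N + a))
o(y(-10, -6), -74)*(-9 - 1*9) = (6 - √29 - 1*(-74)² + 16*(-6) + 16*(-74) - 1*(-6)*(-74))*(-9 - 1*9) = (6 - √29 - 1*5476 - 96 - 1184 - 444)*(-9 - 9) = (6 - √29 - 5476 - 96 - 1184 - 444)*(-18) = (-7194 - √29)*(-18) = 129492 + 18*√29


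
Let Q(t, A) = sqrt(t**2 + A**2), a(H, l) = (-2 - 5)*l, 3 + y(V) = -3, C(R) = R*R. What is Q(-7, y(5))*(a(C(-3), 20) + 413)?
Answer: 273*sqrt(85) ≈ 2516.9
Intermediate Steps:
C(R) = R**2
y(V) = -6 (y(V) = -3 - 3 = -6)
a(H, l) = -7*l
Q(t, A) = sqrt(A**2 + t**2)
Q(-7, y(5))*(a(C(-3), 20) + 413) = sqrt((-6)**2 + (-7)**2)*(-7*20 + 413) = sqrt(36 + 49)*(-140 + 413) = sqrt(85)*273 = 273*sqrt(85)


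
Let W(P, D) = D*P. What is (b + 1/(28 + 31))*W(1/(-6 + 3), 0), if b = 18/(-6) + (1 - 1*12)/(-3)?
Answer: 0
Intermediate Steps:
b = ⅔ (b = 18*(-⅙) + (1 - 12)*(-⅓) = -3 - 11*(-⅓) = -3 + 11/3 = ⅔ ≈ 0.66667)
(b + 1/(28 + 31))*W(1/(-6 + 3), 0) = (⅔ + 1/(28 + 31))*(0/(-6 + 3)) = (⅔ + 1/59)*(0/(-3)) = (⅔ + 1/59)*(0*(-⅓)) = (121/177)*0 = 0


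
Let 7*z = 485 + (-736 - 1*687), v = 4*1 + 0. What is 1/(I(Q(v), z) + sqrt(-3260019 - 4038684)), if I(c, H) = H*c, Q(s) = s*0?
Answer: -I*sqrt(810967)/2432901 ≈ -0.00037015*I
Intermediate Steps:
v = 4 (v = 4 + 0 = 4)
Q(s) = 0
z = -134 (z = (485 + (-736 - 1*687))/7 = (485 + (-736 - 687))/7 = (485 - 1423)/7 = (1/7)*(-938) = -134)
1/(I(Q(v), z) + sqrt(-3260019 - 4038684)) = 1/(-134*0 + sqrt(-3260019 - 4038684)) = 1/(0 + sqrt(-7298703)) = 1/(0 + 3*I*sqrt(810967)) = 1/(3*I*sqrt(810967)) = -I*sqrt(810967)/2432901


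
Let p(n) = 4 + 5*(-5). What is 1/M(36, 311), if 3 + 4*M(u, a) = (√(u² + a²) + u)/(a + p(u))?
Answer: -967440/597539 - 1160*√98017/597539 ≈ -2.2268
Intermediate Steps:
p(n) = -21 (p(n) = 4 - 25 = -21)
M(u, a) = -¾ + (u + √(a² + u²))/(4*(-21 + a)) (M(u, a) = -¾ + ((√(u² + a²) + u)/(a - 21))/4 = -¾ + ((√(a² + u²) + u)/(-21 + a))/4 = -¾ + ((u + √(a² + u²))/(-21 + a))/4 = -¾ + (u + √(a² + u²))/(4*(-21 + a)))
1/M(36, 311) = 1/((63 + 36 + √(311² + 36²) - 3*311)/(4*(-21 + 311))) = 1/((¼)*(63 + 36 + √(96721 + 1296) - 933)/290) = 1/((¼)*(1/290)*(63 + 36 + √98017 - 933)) = 1/((¼)*(1/290)*(-834 + √98017)) = 1/(-417/580 + √98017/1160)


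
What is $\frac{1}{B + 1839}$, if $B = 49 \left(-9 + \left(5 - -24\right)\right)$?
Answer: $\frac{1}{2819} \approx 0.00035474$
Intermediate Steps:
$B = 980$ ($B = 49 \left(-9 + \left(5 + 24\right)\right) = 49 \left(-9 + 29\right) = 49 \cdot 20 = 980$)
$\frac{1}{B + 1839} = \frac{1}{980 + 1839} = \frac{1}{2819}$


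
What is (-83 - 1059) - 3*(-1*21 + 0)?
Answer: -1079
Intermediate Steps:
(-83 - 1059) - 3*(-1*21 + 0) = -1142 - 3*(-21 + 0) = -1142 - 3*(-21) = -1142 + 63 = -1079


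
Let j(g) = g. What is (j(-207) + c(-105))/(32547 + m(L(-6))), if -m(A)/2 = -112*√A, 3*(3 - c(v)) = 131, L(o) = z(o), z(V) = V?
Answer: -8060807/1059608265 + 166432*I*√6/3178824795 ≈ -0.0076073 + 0.00012825*I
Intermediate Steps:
L(o) = o
c(v) = -122/3 (c(v) = 3 - ⅓*131 = 3 - 131/3 = -122/3)
m(A) = 224*√A (m(A) = -(-224)*√A = 224*√A)
(j(-207) + c(-105))/(32547 + m(L(-6))) = (-207 - 122/3)/(32547 + 224*√(-6)) = -743/(3*(32547 + 224*(I*√6))) = -743/(3*(32547 + 224*I*√6))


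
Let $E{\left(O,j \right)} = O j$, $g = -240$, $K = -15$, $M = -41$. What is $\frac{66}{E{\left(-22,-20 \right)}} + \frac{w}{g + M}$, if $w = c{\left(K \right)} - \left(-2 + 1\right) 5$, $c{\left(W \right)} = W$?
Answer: $\frac{1043}{5620} \approx 0.18559$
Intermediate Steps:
$w = -10$ ($w = -15 - \left(-2 + 1\right) 5 = -15 - \left(-1\right) 5 = -15 - -5 = -15 + 5 = -10$)
$\frac{66}{E{\left(-22,-20 \right)}} + \frac{w}{g + M} = \frac{66}{\left(-22\right) \left(-20\right)} - \frac{10}{-240 - 41} = \frac{66}{440} - \frac{10}{-281} = 66 \cdot \frac{1}{440} - - \frac{10}{281} = \frac{3}{20} + \frac{10}{281} = \frac{1043}{5620}$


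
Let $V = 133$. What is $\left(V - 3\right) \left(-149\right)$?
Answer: $-19370$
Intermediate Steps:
$\left(V - 3\right) \left(-149\right) = \left(133 - 3\right) \left(-149\right) = 130 \left(-149\right) = -19370$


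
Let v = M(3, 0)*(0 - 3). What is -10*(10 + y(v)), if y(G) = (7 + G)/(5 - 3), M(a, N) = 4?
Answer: -75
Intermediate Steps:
v = -12 (v = 4*(0 - 3) = 4*(-3) = -12)
y(G) = 7/2 + G/2 (y(G) = (7 + G)/2 = (7 + G)*(½) = 7/2 + G/2)
-10*(10 + y(v)) = -10*(10 + (7/2 + (½)*(-12))) = -10*(10 + (7/2 - 6)) = -10*(10 - 5/2) = -10*15/2 = -75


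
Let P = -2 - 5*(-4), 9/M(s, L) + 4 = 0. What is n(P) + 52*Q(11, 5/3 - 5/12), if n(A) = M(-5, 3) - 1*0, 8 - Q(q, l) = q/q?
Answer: 1447/4 ≈ 361.75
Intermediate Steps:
M(s, L) = -9/4 (M(s, L) = 9/(-4 + 0) = 9/(-4) = 9*(-¼) = -9/4)
Q(q, l) = 7 (Q(q, l) = 8 - q/q = 8 - 1*1 = 8 - 1 = 7)
P = 18 (P = -2 + 20 = 18)
n(A) = -9/4 (n(A) = -9/4 - 1*0 = -9/4 + 0 = -9/4)
n(P) + 52*Q(11, 5/3 - 5/12) = -9/4 + 52*7 = -9/4 + 364 = 1447/4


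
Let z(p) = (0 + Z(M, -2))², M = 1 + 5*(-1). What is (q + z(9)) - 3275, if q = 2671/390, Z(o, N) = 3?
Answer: -1271069/390 ≈ -3259.2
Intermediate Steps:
M = -4 (M = 1 - 5 = -4)
z(p) = 9 (z(p) = (0 + 3)² = 3² = 9)
q = 2671/390 (q = 2671*(1/390) = 2671/390 ≈ 6.8487)
(q + z(9)) - 3275 = (2671/390 + 9) - 3275 = 6181/390 - 3275 = -1271069/390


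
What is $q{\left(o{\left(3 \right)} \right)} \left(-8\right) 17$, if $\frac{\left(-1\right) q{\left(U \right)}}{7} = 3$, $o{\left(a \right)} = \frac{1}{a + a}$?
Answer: $2856$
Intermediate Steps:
$o{\left(a \right)} = \frac{1}{2 a}$
$q{\left(U \right)} = -21$ ($q{\left(U \right)} = \left(-7\right) 3 = -21$)
$q{\left(o{\left(3 \right)} \right)} \left(-8\right) 17 = \left(-21\right) \left(-8\right) 17 = 168 \cdot 17 = 2856$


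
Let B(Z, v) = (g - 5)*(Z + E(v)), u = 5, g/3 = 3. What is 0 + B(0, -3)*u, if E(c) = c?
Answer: -60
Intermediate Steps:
g = 9 (g = 3*3 = 9)
B(Z, v) = 4*Z + 4*v (B(Z, v) = (9 - 5)*(Z + v) = 4*(Z + v) = 4*Z + 4*v)
0 + B(0, -3)*u = 0 + (4*0 + 4*(-3))*5 = 0 + (0 - 12)*5 = 0 - 12*5 = 0 - 60 = -60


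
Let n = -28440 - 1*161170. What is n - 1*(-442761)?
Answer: 253151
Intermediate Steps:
n = -189610 (n = -28440 - 161170 = -189610)
n - 1*(-442761) = -189610 - 1*(-442761) = -189610 + 442761 = 253151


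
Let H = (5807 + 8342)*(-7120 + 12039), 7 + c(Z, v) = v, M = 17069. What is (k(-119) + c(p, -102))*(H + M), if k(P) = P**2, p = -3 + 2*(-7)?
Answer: 978244032000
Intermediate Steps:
p = -17 (p = -3 - 14 = -17)
c(Z, v) = -7 + v
H = 69598931 (H = 14149*4919 = 69598931)
(k(-119) + c(p, -102))*(H + M) = ((-119)**2 + (-7 - 102))*(69598931 + 17069) = (14161 - 109)*69616000 = 14052*69616000 = 978244032000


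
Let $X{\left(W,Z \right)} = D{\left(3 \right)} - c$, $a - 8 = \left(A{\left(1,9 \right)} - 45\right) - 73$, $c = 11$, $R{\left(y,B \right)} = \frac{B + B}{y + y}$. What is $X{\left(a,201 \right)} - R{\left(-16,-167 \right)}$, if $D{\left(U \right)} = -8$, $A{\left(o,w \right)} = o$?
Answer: $- \frac{471}{16} \approx -29.438$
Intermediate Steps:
$R{\left(y,B \right)} = \frac{B}{y}$ ($R{\left(y,B \right)} = \frac{2 B}{2 y} = 2 B \frac{1}{2 y} = \frac{B}{y}$)
$a = -109$ ($a = 8 + \left(\left(1 - 45\right) - 73\right) = 8 - 117 = -109$)
$X{\left(W,Z \right)} = -19$ ($X{\left(W,Z \right)} = -8 - 11 = -19$)
$X{\left(a,201 \right)} - R{\left(-16,-167 \right)} = -19 - - \frac{167}{-16} = -19 - \left(-167\right) \left(- \frac{1}{16}\right) = -19 - \frac{167}{16} = - \frac{471}{16}$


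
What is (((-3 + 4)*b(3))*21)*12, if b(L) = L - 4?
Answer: -252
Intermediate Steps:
b(L) = -4 + L
(((-3 + 4)*b(3))*21)*12 = (((-3 + 4)*(-4 + 3))*21)*12 = ((1*(-1))*21)*12 = -1*21*12 = -21*12 = -252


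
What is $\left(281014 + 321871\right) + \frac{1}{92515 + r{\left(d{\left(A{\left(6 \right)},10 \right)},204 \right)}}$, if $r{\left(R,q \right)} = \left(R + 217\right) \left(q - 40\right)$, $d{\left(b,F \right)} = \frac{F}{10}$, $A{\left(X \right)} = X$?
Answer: $\frac{77330250296}{128267} \approx 6.0289 \cdot 10^{5}$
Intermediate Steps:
$d{\left(b,F \right)} = \frac{F}{10}$ ($d{\left(b,F \right)} = F \frac{1}{10} = \frac{F}{10}$)
$r{\left(R,q \right)} = \left(-40 + q\right) \left(217 + R\right)$ ($r{\left(R,q \right)} = \left(217 + R\right) \left(-40 + q\right) = \left(-40 + q\right) \left(217 + R\right)$)
$\left(281014 + 321871\right) + \frac{1}{92515 + r{\left(d{\left(A{\left(6 \right)},10 \right)},204 \right)}} = \left(281014 + 321871\right) + \frac{1}{92515 + \left(-8680 - 40 \cdot \frac{1}{10} \cdot 10 + 217 \cdot 204 + \frac{1}{10} \cdot 10 \cdot 204\right)} = 602885 + \frac{1}{92515 + \left(-8680 - 40 + 44268 + 1 \cdot 204\right)} = 602885 + \frac{1}{92515 + \left(-8680 - 40 + 44268 + 204\right)} = 602885 + \frac{1}{92515 + 35752} = 602885 + \frac{1}{128267} = \frac{77330250296}{128267}$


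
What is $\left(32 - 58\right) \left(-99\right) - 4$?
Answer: $2570$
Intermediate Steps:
$\left(32 - 58\right) \left(-99\right) - 4 = \left(-26\right) \left(-99\right) - 4 = 2574 - 4 = 2570$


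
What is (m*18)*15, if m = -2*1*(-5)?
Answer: 2700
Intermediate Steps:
m = 10 (m = -2*(-5) = 10)
(m*18)*15 = (10*18)*15 = 180*15 = 2700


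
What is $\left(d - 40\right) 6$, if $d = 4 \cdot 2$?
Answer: $-192$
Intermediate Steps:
$d = 8$
$\left(d - 40\right) 6 = \left(8 - 40\right) 6 = \left(-32\right) 6 = -192$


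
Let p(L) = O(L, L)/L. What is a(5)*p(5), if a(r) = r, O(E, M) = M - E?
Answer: 0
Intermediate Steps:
p(L) = 0 (p(L) = (L - L)/L = 0/L = 0)
a(5)*p(5) = 5*0 = 0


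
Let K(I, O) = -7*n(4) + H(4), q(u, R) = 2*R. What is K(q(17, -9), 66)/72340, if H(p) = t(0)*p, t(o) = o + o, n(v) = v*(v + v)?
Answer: -56/18085 ≈ -0.0030965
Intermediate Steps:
n(v) = 2*v² (n(v) = v*(2*v) = 2*v²)
t(o) = 2*o
H(p) = 0 (H(p) = (2*0)*p = 0*p = 0)
K(I, O) = -224 (K(I, O) = -14*4² + 0 = -14*16 + 0 = -7*32 + 0 = -224 + 0 = -224)
K(q(17, -9), 66)/72340 = -224/72340 = -224*1/72340 = -56/18085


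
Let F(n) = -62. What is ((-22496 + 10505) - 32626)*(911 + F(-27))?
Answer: -37879833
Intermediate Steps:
((-22496 + 10505) - 32626)*(911 + F(-27)) = ((-22496 + 10505) - 32626)*(911 - 62) = (-11991 - 32626)*849 = -44617*849 = -37879833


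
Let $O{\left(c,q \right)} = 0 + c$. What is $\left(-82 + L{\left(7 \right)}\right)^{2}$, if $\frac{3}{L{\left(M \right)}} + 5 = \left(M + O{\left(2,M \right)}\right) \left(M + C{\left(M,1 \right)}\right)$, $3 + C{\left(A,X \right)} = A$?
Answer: $\frac{59367025}{8836} \approx 6718.8$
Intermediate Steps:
$C{\left(A,X \right)} = -3 + A$
$O{\left(c,q \right)} = c$
$L{\left(M \right)} = \frac{3}{-5 + \left(-3 + 2 M\right) \left(2 + M\right)}$ ($L{\left(M \right)} = \frac{3}{-5 + \left(M + 2\right) \left(M + \left(-3 + M\right)\right)} = \frac{3}{-5 + \left(2 + M\right) \left(-3 + 2 M\right)} = \frac{3}{-5 + \left(-3 + 2 M\right) \left(2 + M\right)}$)
$\left(-82 + L{\left(7 \right)}\right)^{2} = \left(-82 + \frac{3}{-11 + 7 + 2 \cdot 7^{2}}\right)^{2} = \left(-82 + \frac{3}{-11 + 7 + 2 \cdot 49}\right)^{2} = \left(-82 + \frac{3}{-11 + 7 + 98}\right)^{2} = \left(-82 + \frac{3}{94}\right)^{2} = \left(- \frac{7705}{94}\right)^{2} = \frac{59367025}{8836}$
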